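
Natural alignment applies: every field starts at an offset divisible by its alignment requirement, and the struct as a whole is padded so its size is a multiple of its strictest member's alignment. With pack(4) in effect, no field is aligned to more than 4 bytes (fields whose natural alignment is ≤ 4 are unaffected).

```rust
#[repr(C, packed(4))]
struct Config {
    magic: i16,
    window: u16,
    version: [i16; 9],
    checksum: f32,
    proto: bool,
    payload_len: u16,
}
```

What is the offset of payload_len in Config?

@0: magic [2B, align 2] → 2
@2: window [2B, align 2] → 4
@4: version [18B, align 2] → 22
+2 pad (align 4)
@24: checksum [4B, align 4] → 28
@28: proto [1B, align 1] → 29
+1 pad (align 2)
@30: payload_len [2B, align 2] → 32

30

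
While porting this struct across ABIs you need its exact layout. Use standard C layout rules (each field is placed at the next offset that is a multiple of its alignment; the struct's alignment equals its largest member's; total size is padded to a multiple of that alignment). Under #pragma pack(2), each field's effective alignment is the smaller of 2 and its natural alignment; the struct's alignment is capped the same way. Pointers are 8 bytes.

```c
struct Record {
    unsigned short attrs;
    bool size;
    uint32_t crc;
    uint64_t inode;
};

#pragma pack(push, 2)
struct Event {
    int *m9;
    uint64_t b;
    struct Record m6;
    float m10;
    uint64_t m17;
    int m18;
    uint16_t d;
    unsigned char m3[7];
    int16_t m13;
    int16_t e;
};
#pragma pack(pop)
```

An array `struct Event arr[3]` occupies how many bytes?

186

Record: 0..2  attrs  (2B, 2-aligned); 2..3  size  (1B, 1-aligned); 3..4  -- padding (1B); 4..8  crc  (4B, 4-aligned); 8..16  inode  (8B, 8-aligned); sizeof = 16, alignof = 8
0..8  m9  (8B, 2-aligned)
8..16  b  (8B, 2-aligned)
16..32  m6  (16B, 2-aligned)
32..36  m10  (4B, 2-aligned)
36..44  m17  (8B, 2-aligned)
44..48  m18  (4B, 2-aligned)
48..50  d  (2B, 2-aligned)
50..57  m3  (7B, 1-aligned)
57..58  -- padding (1B)
58..60  m13  (2B, 2-aligned)
60..62  e  (2B, 2-aligned)
sizeof = 62, alignof = 2
array of 3: 3 × 62 = 186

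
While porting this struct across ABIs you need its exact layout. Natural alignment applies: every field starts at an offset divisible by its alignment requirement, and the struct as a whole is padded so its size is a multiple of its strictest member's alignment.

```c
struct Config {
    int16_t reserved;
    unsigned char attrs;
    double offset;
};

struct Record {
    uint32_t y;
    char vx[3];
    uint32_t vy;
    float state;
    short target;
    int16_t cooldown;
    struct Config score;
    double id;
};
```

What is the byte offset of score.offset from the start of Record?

32

Config: @0: reserved [2B, align 2] → 2; @2: attrs [1B, align 1] → 3; +5 pad (align 8); @8: offset [8B, align 8] → 16; size 16, align 8
@0: y [4B, align 4] → 4
@4: vx [3B, align 1] → 7
+1 pad (align 4)
@8: vy [4B, align 4] → 12
@12: state [4B, align 4] → 16
@16: target [2B, align 2] → 18
@18: cooldown [2B, align 2] → 20
+4 pad (align 8)
@24: score [16B, align 8] → 40
within Config: offset at 8
24 + 8 = 32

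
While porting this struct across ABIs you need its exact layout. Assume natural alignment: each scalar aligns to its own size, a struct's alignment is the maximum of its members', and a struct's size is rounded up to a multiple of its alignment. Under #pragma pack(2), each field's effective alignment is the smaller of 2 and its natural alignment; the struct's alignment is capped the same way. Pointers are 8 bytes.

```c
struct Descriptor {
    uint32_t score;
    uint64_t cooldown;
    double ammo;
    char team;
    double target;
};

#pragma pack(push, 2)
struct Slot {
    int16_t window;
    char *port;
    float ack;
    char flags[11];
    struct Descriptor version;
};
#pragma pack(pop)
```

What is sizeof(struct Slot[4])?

264

Descriptor: 0..4  score  (4B, 4-aligned); 4..8  -- padding (4B); 8..16  cooldown  (8B, 8-aligned); 16..24  ammo  (8B, 8-aligned); 24..25  team  (1B, 1-aligned); 25..32  -- padding (7B); 32..40  target  (8B, 8-aligned); sizeof = 40, alignof = 8
0..2  window  (2B, 2-aligned)
2..10  port  (8B, 2-aligned)
10..14  ack  (4B, 2-aligned)
14..25  flags  (11B, 1-aligned)
25..26  -- padding (1B)
26..66  version  (40B, 2-aligned)
sizeof = 66, alignof = 2
array of 4: 4 × 66 = 264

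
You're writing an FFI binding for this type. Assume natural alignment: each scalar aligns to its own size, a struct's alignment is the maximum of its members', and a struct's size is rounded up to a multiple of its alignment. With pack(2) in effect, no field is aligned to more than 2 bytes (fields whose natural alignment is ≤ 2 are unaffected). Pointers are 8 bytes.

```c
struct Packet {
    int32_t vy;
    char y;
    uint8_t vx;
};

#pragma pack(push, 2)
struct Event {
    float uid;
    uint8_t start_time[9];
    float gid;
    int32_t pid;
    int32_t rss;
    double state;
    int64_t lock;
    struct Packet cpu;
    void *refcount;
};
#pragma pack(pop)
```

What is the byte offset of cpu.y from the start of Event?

Packet: @0: vy [4B, align 4] → 4; @4: y [1B, align 1] → 5; @5: vx [1B, align 1] → 6; +2 tail pad (align 4); size 8, align 4
@0: uid [4B, align 2] → 4
@4: start_time [9B, align 1] → 13
+1 pad (align 2)
@14: gid [4B, align 2] → 18
@18: pid [4B, align 2] → 22
@22: rss [4B, align 2] → 26
@26: state [8B, align 2] → 34
@34: lock [8B, align 2] → 42
@42: cpu [8B, align 2] → 50
within Packet: y at 4
42 + 4 = 46

46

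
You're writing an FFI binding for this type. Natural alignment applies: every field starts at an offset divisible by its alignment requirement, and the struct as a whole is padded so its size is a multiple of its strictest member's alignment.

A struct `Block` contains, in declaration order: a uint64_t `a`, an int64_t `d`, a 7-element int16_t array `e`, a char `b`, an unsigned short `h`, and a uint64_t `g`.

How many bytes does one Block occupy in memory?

0..8  a  (8B, 8-aligned)
8..16  d  (8B, 8-aligned)
16..30  e  (14B, 2-aligned)
30..31  b  (1B, 1-aligned)
31..32  -- padding (1B)
32..34  h  (2B, 2-aligned)
34..40  -- padding (6B)
40..48  g  (8B, 8-aligned)
sizeof = 48, alignof = 8

48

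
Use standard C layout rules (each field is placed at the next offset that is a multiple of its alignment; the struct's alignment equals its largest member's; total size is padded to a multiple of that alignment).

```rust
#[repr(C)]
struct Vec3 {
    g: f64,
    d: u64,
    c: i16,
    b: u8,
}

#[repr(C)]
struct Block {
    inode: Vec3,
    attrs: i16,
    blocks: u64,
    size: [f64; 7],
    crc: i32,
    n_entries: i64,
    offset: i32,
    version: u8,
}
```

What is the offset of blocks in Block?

32

Vec3: @0: g [8B, align 8] → 8; @8: d [8B, align 8] → 16; @16: c [2B, align 2] → 18; @18: b [1B, align 1] → 19; +5 tail pad (align 8); size 24, align 8
@0: inode [24B, align 8] → 24
@24: attrs [2B, align 2] → 26
+6 pad (align 8)
@32: blocks [8B, align 8] → 40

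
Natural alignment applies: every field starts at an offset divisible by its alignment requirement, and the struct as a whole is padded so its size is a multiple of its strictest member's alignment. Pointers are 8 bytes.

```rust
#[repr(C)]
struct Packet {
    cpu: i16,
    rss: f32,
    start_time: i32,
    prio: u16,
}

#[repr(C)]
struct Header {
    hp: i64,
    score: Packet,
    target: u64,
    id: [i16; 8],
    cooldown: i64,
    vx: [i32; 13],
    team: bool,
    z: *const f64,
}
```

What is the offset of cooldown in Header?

48

Packet: 0..2  cpu  (2B, 2-aligned); 2..4  -- padding (2B); 4..8  rss  (4B, 4-aligned); 8..12  start_time  (4B, 4-aligned); 12..14  prio  (2B, 2-aligned); 14..16  -- tail padding (2B); sizeof = 16, alignof = 4
0..8  hp  (8B, 8-aligned)
8..24  score  (16B, 4-aligned)
24..32  target  (8B, 8-aligned)
32..48  id  (16B, 2-aligned)
48..56  cooldown  (8B, 8-aligned)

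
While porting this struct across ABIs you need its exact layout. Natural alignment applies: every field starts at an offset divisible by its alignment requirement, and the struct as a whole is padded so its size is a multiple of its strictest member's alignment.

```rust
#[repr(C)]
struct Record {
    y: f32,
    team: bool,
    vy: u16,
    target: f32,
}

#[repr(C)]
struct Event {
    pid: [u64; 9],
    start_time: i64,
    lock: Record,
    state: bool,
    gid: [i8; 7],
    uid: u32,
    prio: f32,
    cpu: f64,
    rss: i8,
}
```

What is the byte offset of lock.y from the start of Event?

80

Record: y at 0 (size 4, align 4) → ends 4; team at 4 (size 1, align 1) → ends 5; pad 1 to align 2 for vy; vy at 6 (size 2, align 2) → ends 8; target at 8 (size 4, align 4) → ends 12; total 12 bytes, alignment 4
pid at 0 (size 72, align 8) → ends 72
start_time at 72 (size 8, align 8) → ends 80
lock at 80 (size 12, align 4) → ends 92
within Record: y at 0
80 + 0 = 80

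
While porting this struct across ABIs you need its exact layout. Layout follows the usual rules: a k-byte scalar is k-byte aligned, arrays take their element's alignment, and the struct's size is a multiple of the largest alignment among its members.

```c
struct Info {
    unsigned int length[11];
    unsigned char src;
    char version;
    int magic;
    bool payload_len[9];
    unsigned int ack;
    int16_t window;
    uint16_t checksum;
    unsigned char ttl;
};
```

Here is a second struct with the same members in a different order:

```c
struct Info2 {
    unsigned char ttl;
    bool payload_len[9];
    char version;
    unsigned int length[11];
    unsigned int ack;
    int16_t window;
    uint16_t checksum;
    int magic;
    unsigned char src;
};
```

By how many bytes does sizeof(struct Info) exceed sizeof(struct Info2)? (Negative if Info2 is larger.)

length at 0 (size 44, align 4) → ends 44
src at 44 (size 1, align 1) → ends 45
version at 45 (size 1, align 1) → ends 46
pad 2 to align 4 for magic
magic at 48 (size 4, align 4) → ends 52
payload_len at 52 (size 9, align 1) → ends 61
pad 3 to align 4 for ack
ack at 64 (size 4, align 4) → ends 68
window at 68 (size 2, align 2) → ends 70
checksum at 70 (size 2, align 2) → ends 72
ttl at 72 (size 1, align 1) → ends 73
tail pad 3 to reach multiple of 4
total 76 bytes, alignment 4
— Info2 —
ttl at 0 (size 1, align 1) → ends 1
payload_len at 1 (size 9, align 1) → ends 10
version at 10 (size 1, align 1) → ends 11
pad 1 to align 4 for length
length at 12 (size 44, align 4) → ends 56
ack at 56 (size 4, align 4) → ends 60
window at 60 (size 2, align 2) → ends 62
checksum at 62 (size 2, align 2) → ends 64
magic at 64 (size 4, align 4) → ends 68
src at 68 (size 1, align 1) → ends 69
tail pad 3 to reach multiple of 4
total 72 bytes, alignment 4
76 − 72 = 4

4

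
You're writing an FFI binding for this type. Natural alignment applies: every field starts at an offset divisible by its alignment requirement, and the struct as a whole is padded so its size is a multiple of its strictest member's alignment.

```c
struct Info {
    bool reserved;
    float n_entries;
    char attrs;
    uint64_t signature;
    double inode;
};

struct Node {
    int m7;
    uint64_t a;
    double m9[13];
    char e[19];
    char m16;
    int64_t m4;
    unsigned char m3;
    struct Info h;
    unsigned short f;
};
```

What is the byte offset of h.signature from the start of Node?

Info: @0: reserved [1B, align 1] → 1; +3 pad (align 4); @4: n_entries [4B, align 4] → 8; @8: attrs [1B, align 1] → 9; +7 pad (align 8); @16: signature [8B, align 8] → 24; @24: inode [8B, align 8] → 32; size 32, align 8
@0: m7 [4B, align 4] → 4
+4 pad (align 8)
@8: a [8B, align 8] → 16
@16: m9 [104B, align 8] → 120
@120: e [19B, align 1] → 139
@139: m16 [1B, align 1] → 140
+4 pad (align 8)
@144: m4 [8B, align 8] → 152
@152: m3 [1B, align 1] → 153
+7 pad (align 8)
@160: h [32B, align 8] → 192
within Info: signature at 16
160 + 16 = 176

176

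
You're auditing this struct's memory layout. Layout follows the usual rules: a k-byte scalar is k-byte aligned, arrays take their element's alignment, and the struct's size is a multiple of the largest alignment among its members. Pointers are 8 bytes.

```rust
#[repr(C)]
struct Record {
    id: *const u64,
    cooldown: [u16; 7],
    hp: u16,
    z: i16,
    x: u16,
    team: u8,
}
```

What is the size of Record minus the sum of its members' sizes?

0..8  id  (8B, 8-aligned)
8..22  cooldown  (14B, 2-aligned)
22..24  hp  (2B, 2-aligned)
24..26  z  (2B, 2-aligned)
26..28  x  (2B, 2-aligned)
28..29  team  (1B, 1-aligned)
29..32  -- tail padding (3B)
sizeof = 32, alignof = 8
data bytes 29, size 32 → padding 3

3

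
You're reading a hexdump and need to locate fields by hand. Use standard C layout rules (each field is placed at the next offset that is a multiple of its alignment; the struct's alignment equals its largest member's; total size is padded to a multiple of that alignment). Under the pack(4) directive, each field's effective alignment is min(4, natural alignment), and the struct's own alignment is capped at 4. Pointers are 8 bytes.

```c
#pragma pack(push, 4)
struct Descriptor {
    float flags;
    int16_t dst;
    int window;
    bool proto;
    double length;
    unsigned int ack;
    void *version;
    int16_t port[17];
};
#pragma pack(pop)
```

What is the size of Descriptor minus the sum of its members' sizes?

7

0..4  flags  (4B, 4-aligned)
4..6  dst  (2B, 2-aligned)
6..8  -- padding (2B)
8..12  window  (4B, 4-aligned)
12..13  proto  (1B, 1-aligned)
13..16  -- padding (3B)
16..24  length  (8B, 4-aligned)
24..28  ack  (4B, 4-aligned)
28..36  version  (8B, 4-aligned)
36..70  port  (34B, 2-aligned)
70..72  -- tail padding (2B)
sizeof = 72, alignof = 4
data bytes 65, size 72 → padding 7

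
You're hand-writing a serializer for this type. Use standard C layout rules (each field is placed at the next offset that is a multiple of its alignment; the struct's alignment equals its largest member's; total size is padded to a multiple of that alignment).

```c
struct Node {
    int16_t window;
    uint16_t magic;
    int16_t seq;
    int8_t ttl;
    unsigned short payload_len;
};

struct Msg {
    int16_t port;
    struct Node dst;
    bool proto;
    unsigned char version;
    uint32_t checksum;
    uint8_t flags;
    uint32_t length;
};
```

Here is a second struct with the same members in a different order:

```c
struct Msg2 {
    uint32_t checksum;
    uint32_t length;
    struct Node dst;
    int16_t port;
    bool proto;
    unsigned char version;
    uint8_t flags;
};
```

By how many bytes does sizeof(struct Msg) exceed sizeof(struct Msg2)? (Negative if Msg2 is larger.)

4

Node: @0: window [2B, align 2] → 2; @2: magic [2B, align 2] → 4; @4: seq [2B, align 2] → 6; @6: ttl [1B, align 1] → 7; +1 pad (align 2); @8: payload_len [2B, align 2] → 10; size 10, align 2
@0: port [2B, align 2] → 2
@2: dst [10B, align 2] → 12
@12: proto [1B, align 1] → 13
@13: version [1B, align 1] → 14
+2 pad (align 4)
@16: checksum [4B, align 4] → 20
@20: flags [1B, align 1] → 21
+3 pad (align 4)
@24: length [4B, align 4] → 28
size 28, align 4
— Msg2 —
@0: checksum [4B, align 4] → 4
@4: length [4B, align 4] → 8
@8: dst [10B, align 2] → 18
@18: port [2B, align 2] → 20
@20: proto [1B, align 1] → 21
@21: version [1B, align 1] → 22
@22: flags [1B, align 1] → 23
+1 tail pad (align 4)
size 24, align 4
28 − 24 = 4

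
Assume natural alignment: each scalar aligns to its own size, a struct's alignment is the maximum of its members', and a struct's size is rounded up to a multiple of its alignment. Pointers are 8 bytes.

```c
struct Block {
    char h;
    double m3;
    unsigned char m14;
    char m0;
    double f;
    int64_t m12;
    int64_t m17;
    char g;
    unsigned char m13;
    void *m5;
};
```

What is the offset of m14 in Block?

0..1  h  (1B, 1-aligned)
1..8  -- padding (7B)
8..16  m3  (8B, 8-aligned)
16..17  m14  (1B, 1-aligned)

16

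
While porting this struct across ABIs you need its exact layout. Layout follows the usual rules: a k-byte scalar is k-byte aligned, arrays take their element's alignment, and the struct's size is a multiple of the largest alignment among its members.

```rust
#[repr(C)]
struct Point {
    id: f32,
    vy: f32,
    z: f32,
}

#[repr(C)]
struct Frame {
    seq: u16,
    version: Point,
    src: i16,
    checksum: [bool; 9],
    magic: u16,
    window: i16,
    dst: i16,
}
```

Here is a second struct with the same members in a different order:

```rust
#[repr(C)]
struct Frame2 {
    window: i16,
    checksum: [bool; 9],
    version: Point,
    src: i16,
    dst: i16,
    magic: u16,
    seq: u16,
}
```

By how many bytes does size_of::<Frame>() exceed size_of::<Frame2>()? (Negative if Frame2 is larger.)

4

Point: @0: id [4B, align 4] → 4; @4: vy [4B, align 4] → 8; @8: z [4B, align 4] → 12; size 12, align 4
@0: seq [2B, align 2] → 2
+2 pad (align 4)
@4: version [12B, align 4] → 16
@16: src [2B, align 2] → 18
@18: checksum [9B, align 1] → 27
+1 pad (align 2)
@28: magic [2B, align 2] → 30
@30: window [2B, align 2] → 32
@32: dst [2B, align 2] → 34
+2 tail pad (align 4)
size 36, align 4
— Frame2 —
@0: window [2B, align 2] → 2
@2: checksum [9B, align 1] → 11
+1 pad (align 4)
@12: version [12B, align 4] → 24
@24: src [2B, align 2] → 26
@26: dst [2B, align 2] → 28
@28: magic [2B, align 2] → 30
@30: seq [2B, align 2] → 32
size 32, align 4
36 − 32 = 4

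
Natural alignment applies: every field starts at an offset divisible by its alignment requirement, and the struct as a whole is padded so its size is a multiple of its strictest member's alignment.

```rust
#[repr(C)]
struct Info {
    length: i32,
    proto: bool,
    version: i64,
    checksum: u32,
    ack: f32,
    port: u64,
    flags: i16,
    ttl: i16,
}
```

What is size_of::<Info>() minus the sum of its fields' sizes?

length at 0 (size 4, align 4) → ends 4
proto at 4 (size 1, align 1) → ends 5
pad 3 to align 8 for version
version at 8 (size 8, align 8) → ends 16
checksum at 16 (size 4, align 4) → ends 20
ack at 20 (size 4, align 4) → ends 24
port at 24 (size 8, align 8) → ends 32
flags at 32 (size 2, align 2) → ends 34
ttl at 34 (size 2, align 2) → ends 36
tail pad 4 to reach multiple of 8
total 40 bytes, alignment 8
data bytes 33, size 40 → padding 7

7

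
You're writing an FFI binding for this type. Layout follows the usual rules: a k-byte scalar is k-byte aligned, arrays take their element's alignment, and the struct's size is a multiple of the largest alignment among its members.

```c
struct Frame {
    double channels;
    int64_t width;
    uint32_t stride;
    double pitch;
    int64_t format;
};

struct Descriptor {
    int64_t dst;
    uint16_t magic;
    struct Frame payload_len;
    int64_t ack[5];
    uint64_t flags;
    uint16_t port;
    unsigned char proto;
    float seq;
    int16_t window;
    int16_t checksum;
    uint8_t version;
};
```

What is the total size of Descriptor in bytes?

Frame: 0..8  channels  (8B, 8-aligned); 8..16  width  (8B, 8-aligned); 16..20  stride  (4B, 4-aligned); 20..24  -- padding (4B); 24..32  pitch  (8B, 8-aligned); 32..40  format  (8B, 8-aligned); sizeof = 40, alignof = 8
0..8  dst  (8B, 8-aligned)
8..10  magic  (2B, 2-aligned)
10..16  -- padding (6B)
16..56  payload_len  (40B, 8-aligned)
56..96  ack  (40B, 8-aligned)
96..104  flags  (8B, 8-aligned)
104..106  port  (2B, 2-aligned)
106..107  proto  (1B, 1-aligned)
107..108  -- padding (1B)
108..112  seq  (4B, 4-aligned)
112..114  window  (2B, 2-aligned)
114..116  checksum  (2B, 2-aligned)
116..117  version  (1B, 1-aligned)
117..120  -- tail padding (3B)
sizeof = 120, alignof = 8

120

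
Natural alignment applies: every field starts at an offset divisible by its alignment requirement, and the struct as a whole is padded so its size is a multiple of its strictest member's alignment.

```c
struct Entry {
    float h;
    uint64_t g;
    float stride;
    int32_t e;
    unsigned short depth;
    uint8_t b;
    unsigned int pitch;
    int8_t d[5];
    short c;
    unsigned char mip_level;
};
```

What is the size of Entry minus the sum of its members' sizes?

@0: h [4B, align 4] → 4
+4 pad (align 8)
@8: g [8B, align 8] → 16
@16: stride [4B, align 4] → 20
@20: e [4B, align 4] → 24
@24: depth [2B, align 2] → 26
@26: b [1B, align 1] → 27
+1 pad (align 4)
@28: pitch [4B, align 4] → 32
@32: d [5B, align 1] → 37
+1 pad (align 2)
@38: c [2B, align 2] → 40
@40: mip_level [1B, align 1] → 41
+7 tail pad (align 8)
size 48, align 8
data bytes 35, size 48 → padding 13

13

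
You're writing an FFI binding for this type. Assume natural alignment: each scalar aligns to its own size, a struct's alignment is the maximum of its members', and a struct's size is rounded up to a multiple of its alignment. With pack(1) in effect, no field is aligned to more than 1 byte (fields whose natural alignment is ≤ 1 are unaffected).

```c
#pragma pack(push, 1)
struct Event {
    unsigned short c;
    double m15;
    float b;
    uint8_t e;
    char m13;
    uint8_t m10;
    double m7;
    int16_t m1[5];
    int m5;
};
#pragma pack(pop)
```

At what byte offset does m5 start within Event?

0..2  c  (2B, 1-aligned)
2..10  m15  (8B, 1-aligned)
10..14  b  (4B, 1-aligned)
14..15  e  (1B, 1-aligned)
15..16  m13  (1B, 1-aligned)
16..17  m10  (1B, 1-aligned)
17..25  m7  (8B, 1-aligned)
25..35  m1  (10B, 1-aligned)
35..39  m5  (4B, 1-aligned)

35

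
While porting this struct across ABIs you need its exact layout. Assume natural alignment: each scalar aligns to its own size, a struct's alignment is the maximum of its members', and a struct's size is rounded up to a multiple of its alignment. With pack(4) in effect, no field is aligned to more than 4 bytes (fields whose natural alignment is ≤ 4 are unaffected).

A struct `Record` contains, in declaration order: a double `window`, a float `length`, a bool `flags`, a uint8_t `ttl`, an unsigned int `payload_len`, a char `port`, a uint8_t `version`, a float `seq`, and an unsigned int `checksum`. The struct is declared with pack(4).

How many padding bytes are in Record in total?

4

@0: window [8B, align 4] → 8
@8: length [4B, align 4] → 12
@12: flags [1B, align 1] → 13
@13: ttl [1B, align 1] → 14
+2 pad (align 4)
@16: payload_len [4B, align 4] → 20
@20: port [1B, align 1] → 21
@21: version [1B, align 1] → 22
+2 pad (align 4)
@24: seq [4B, align 4] → 28
@28: checksum [4B, align 4] → 32
size 32, align 4
data bytes 28, size 32 → padding 4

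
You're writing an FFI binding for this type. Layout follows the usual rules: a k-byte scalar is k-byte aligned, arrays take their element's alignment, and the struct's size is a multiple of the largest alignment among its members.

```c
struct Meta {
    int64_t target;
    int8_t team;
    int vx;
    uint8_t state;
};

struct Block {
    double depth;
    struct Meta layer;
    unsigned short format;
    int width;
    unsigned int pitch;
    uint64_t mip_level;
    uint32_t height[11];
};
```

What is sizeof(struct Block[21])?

2184

Meta: 0..8  target  (8B, 8-aligned); 8..9  team  (1B, 1-aligned); 9..12  -- padding (3B); 12..16  vx  (4B, 4-aligned); 16..17  state  (1B, 1-aligned); 17..24  -- tail padding (7B); sizeof = 24, alignof = 8
0..8  depth  (8B, 8-aligned)
8..32  layer  (24B, 8-aligned)
32..34  format  (2B, 2-aligned)
34..36  -- padding (2B)
36..40  width  (4B, 4-aligned)
40..44  pitch  (4B, 4-aligned)
44..48  -- padding (4B)
48..56  mip_level  (8B, 8-aligned)
56..100  height  (44B, 4-aligned)
100..104  -- tail padding (4B)
sizeof = 104, alignof = 8
array of 21: 21 × 104 = 2184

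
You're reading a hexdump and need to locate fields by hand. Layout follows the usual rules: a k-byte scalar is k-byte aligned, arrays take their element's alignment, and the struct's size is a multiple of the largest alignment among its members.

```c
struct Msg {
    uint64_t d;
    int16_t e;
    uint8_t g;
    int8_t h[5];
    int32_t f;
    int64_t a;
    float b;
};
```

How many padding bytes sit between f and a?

4

0..8  d  (8B, 8-aligned)
8..10  e  (2B, 2-aligned)
10..11  g  (1B, 1-aligned)
11..16  h  (5B, 1-aligned)
16..20  f  (4B, 4-aligned)
20..24  -- padding (4B)
24..32  a  (8B, 8-aligned)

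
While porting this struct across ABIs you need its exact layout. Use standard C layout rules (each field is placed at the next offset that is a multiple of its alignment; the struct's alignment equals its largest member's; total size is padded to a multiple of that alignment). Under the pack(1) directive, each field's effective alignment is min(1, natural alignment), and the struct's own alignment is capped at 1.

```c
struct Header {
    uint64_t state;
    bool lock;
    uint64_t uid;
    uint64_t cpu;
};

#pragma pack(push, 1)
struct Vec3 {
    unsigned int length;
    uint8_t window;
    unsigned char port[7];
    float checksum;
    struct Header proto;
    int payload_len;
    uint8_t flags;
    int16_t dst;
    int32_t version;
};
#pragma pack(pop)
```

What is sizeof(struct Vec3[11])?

649

Header: 0..8  state  (8B, 8-aligned); 8..9  lock  (1B, 1-aligned); 9..16  -- padding (7B); 16..24  uid  (8B, 8-aligned); 24..32  cpu  (8B, 8-aligned); sizeof = 32, alignof = 8
0..4  length  (4B, 1-aligned)
4..5  window  (1B, 1-aligned)
5..12  port  (7B, 1-aligned)
12..16  checksum  (4B, 1-aligned)
16..48  proto  (32B, 1-aligned)
48..52  payload_len  (4B, 1-aligned)
52..53  flags  (1B, 1-aligned)
53..55  dst  (2B, 1-aligned)
55..59  version  (4B, 1-aligned)
sizeof = 59, alignof = 1
array of 11: 11 × 59 = 649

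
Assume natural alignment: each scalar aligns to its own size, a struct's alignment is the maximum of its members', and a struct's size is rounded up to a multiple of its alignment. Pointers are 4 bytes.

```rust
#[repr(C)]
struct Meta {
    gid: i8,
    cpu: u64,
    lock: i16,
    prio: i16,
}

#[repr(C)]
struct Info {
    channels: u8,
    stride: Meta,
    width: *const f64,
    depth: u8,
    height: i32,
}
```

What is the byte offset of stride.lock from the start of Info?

Meta: @0: gid [1B, align 1] → 1; +7 pad (align 8); @8: cpu [8B, align 8] → 16; @16: lock [2B, align 2] → 18; @18: prio [2B, align 2] → 20; +4 tail pad (align 8); size 24, align 8
@0: channels [1B, align 1] → 1
+7 pad (align 8)
@8: stride [24B, align 8] → 32
within Meta: lock at 16
8 + 16 = 24

24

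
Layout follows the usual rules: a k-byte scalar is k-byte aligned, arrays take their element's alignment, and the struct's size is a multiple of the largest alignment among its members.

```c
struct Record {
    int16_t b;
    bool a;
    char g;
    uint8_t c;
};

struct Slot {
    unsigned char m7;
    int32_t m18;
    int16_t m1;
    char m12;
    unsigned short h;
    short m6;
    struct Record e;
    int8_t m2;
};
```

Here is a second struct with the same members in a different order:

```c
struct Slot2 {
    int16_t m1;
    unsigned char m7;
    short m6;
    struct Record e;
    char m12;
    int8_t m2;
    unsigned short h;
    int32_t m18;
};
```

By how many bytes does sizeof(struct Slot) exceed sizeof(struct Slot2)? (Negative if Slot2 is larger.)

4

Record: b at 0 (size 2, align 2) → ends 2; a at 2 (size 1, align 1) → ends 3; g at 3 (size 1, align 1) → ends 4; c at 4 (size 1, align 1) → ends 5; tail pad 1 to reach multiple of 2; total 6 bytes, alignment 2
m7 at 0 (size 1, align 1) → ends 1
pad 3 to align 4 for m18
m18 at 4 (size 4, align 4) → ends 8
m1 at 8 (size 2, align 2) → ends 10
m12 at 10 (size 1, align 1) → ends 11
pad 1 to align 2 for h
h at 12 (size 2, align 2) → ends 14
m6 at 14 (size 2, align 2) → ends 16
e at 16 (size 6, align 2) → ends 22
m2 at 22 (size 1, align 1) → ends 23
tail pad 1 to reach multiple of 4
total 24 bytes, alignment 4
— Slot2 —
m1 at 0 (size 2, align 2) → ends 2
m7 at 2 (size 1, align 1) → ends 3
pad 1 to align 2 for m6
m6 at 4 (size 2, align 2) → ends 6
e at 6 (size 6, align 2) → ends 12
m12 at 12 (size 1, align 1) → ends 13
m2 at 13 (size 1, align 1) → ends 14
h at 14 (size 2, align 2) → ends 16
m18 at 16 (size 4, align 4) → ends 20
total 20 bytes, alignment 4
24 − 20 = 4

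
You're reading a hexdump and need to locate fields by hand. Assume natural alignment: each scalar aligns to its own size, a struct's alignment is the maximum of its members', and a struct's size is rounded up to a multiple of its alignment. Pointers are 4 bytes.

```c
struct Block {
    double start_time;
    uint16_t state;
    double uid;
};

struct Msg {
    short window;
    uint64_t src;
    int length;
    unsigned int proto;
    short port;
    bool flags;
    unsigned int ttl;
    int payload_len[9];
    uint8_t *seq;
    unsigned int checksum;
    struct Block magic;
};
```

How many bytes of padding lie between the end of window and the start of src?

6

Block: @0: start_time [8B, align 8] → 8; @8: state [2B, align 2] → 10; +6 pad (align 8); @16: uid [8B, align 8] → 24; size 24, align 8
@0: window [2B, align 2] → 2
+6 pad (align 8)
@8: src [8B, align 8] → 16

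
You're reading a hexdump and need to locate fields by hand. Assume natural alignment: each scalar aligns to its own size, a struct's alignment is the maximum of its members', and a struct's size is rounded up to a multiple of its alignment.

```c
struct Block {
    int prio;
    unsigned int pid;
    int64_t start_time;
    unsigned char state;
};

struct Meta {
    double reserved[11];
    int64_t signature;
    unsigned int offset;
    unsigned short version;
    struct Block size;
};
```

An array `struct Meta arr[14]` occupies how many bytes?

1792

Block: 0..4  prio  (4B, 4-aligned); 4..8  pid  (4B, 4-aligned); 8..16  start_time  (8B, 8-aligned); 16..17  state  (1B, 1-aligned); 17..24  -- tail padding (7B); sizeof = 24, alignof = 8
0..88  reserved  (88B, 8-aligned)
88..96  signature  (8B, 8-aligned)
96..100  offset  (4B, 4-aligned)
100..102  version  (2B, 2-aligned)
102..104  -- padding (2B)
104..128  size  (24B, 8-aligned)
sizeof = 128, alignof = 8
array of 14: 14 × 128 = 1792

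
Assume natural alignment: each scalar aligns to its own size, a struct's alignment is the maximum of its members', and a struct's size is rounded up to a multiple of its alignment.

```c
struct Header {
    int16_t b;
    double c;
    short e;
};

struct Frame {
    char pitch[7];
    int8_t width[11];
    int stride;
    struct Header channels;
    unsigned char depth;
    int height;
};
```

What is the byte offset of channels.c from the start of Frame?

32

Header: @0: b [2B, align 2] → 2; +6 pad (align 8); @8: c [8B, align 8] → 16; @16: e [2B, align 2] → 18; +6 tail pad (align 8); size 24, align 8
@0: pitch [7B, align 1] → 7
@7: width [11B, align 1] → 18
+2 pad (align 4)
@20: stride [4B, align 4] → 24
@24: channels [24B, align 8] → 48
within Header: c at 8
24 + 8 = 32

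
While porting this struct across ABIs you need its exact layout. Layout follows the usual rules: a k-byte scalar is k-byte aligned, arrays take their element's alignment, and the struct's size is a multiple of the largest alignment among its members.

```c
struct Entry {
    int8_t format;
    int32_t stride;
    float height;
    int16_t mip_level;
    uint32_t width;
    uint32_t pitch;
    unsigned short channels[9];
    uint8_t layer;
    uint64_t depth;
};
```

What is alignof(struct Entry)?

member alignments: format=1, stride=4, height=4, mip_level=2, width=4, pitch=4, channels=2, layer=1, depth=8
max = 8

8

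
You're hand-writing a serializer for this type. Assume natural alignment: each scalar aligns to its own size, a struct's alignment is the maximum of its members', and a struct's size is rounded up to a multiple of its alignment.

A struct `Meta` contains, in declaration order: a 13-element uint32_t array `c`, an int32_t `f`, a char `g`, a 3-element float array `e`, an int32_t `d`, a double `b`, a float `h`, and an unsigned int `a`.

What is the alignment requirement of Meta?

member alignments: c=4, f=4, g=1, e=4, d=4, b=8, h=4, a=4
max = 8

8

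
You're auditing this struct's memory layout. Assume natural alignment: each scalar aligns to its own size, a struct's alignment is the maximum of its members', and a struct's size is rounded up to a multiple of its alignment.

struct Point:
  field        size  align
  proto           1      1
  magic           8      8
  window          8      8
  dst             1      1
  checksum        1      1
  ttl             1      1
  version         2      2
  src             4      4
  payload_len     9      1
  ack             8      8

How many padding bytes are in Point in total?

13

0..1  proto  (1B, 1-aligned)
1..8  -- padding (7B)
8..16  magic  (8B, 8-aligned)
16..24  window  (8B, 8-aligned)
24..25  dst  (1B, 1-aligned)
25..26  checksum  (1B, 1-aligned)
26..27  ttl  (1B, 1-aligned)
27..28  -- padding (1B)
28..30  version  (2B, 2-aligned)
30..32  -- padding (2B)
32..36  src  (4B, 4-aligned)
36..45  payload_len  (9B, 1-aligned)
45..48  -- padding (3B)
48..56  ack  (8B, 8-aligned)
sizeof = 56, alignof = 8
data bytes 43, size 56 → padding 13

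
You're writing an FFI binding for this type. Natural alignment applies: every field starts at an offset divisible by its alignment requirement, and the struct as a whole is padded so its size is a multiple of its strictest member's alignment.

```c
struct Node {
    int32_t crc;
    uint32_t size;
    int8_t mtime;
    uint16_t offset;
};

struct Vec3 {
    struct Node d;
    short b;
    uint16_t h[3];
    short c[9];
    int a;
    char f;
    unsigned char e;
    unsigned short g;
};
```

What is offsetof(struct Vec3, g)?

Node: 0..4  crc  (4B, 4-aligned); 4..8  size  (4B, 4-aligned); 8..9  mtime  (1B, 1-aligned); 9..10  -- padding (1B); 10..12  offset  (2B, 2-aligned); sizeof = 12, alignof = 4
0..12  d  (12B, 4-aligned)
12..14  b  (2B, 2-aligned)
14..20  h  (6B, 2-aligned)
20..38  c  (18B, 2-aligned)
38..40  -- padding (2B)
40..44  a  (4B, 4-aligned)
44..45  f  (1B, 1-aligned)
45..46  e  (1B, 1-aligned)
46..48  g  (2B, 2-aligned)

46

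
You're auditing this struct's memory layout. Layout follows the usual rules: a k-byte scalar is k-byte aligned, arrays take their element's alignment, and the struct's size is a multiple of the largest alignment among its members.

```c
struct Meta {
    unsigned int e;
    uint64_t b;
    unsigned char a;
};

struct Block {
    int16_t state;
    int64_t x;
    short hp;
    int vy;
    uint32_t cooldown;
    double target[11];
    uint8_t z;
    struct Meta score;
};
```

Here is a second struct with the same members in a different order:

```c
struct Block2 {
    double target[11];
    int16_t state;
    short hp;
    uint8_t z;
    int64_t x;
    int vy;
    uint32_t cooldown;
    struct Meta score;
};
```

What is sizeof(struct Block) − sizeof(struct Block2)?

Meta: e at 0 (size 4, align 4) → ends 4; pad 4 to align 8 for b; b at 8 (size 8, align 8) → ends 16; a at 16 (size 1, align 1) → ends 17; tail pad 7 to reach multiple of 8; total 24 bytes, alignment 8
state at 0 (size 2, align 2) → ends 2
pad 6 to align 8 for x
x at 8 (size 8, align 8) → ends 16
hp at 16 (size 2, align 2) → ends 18
pad 2 to align 4 for vy
vy at 20 (size 4, align 4) → ends 24
cooldown at 24 (size 4, align 4) → ends 28
pad 4 to align 8 for target
target at 32 (size 88, align 8) → ends 120
z at 120 (size 1, align 1) → ends 121
pad 7 to align 8 for score
score at 128 (size 24, align 8) → ends 152
total 152 bytes, alignment 8
— Block2 —
target at 0 (size 88, align 8) → ends 88
state at 88 (size 2, align 2) → ends 90
hp at 90 (size 2, align 2) → ends 92
z at 92 (size 1, align 1) → ends 93
pad 3 to align 8 for x
x at 96 (size 8, align 8) → ends 104
vy at 104 (size 4, align 4) → ends 108
cooldown at 108 (size 4, align 4) → ends 112
score at 112 (size 24, align 8) → ends 136
total 136 bytes, alignment 8
152 − 136 = 16

16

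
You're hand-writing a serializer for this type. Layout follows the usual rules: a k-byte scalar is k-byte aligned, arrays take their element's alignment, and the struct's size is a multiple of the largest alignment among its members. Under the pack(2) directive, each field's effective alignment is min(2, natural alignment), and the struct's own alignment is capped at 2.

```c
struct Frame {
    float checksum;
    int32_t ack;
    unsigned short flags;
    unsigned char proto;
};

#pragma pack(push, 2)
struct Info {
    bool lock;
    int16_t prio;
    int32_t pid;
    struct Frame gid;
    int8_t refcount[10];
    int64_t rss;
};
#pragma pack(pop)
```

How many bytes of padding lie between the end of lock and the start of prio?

Frame: 0..4  checksum  (4B, 4-aligned); 4..8  ack  (4B, 4-aligned); 8..10  flags  (2B, 2-aligned); 10..11  proto  (1B, 1-aligned); 11..12  -- tail padding (1B); sizeof = 12, alignof = 4
0..1  lock  (1B, 1-aligned)
1..2  -- padding (1B)
2..4  prio  (2B, 2-aligned)

1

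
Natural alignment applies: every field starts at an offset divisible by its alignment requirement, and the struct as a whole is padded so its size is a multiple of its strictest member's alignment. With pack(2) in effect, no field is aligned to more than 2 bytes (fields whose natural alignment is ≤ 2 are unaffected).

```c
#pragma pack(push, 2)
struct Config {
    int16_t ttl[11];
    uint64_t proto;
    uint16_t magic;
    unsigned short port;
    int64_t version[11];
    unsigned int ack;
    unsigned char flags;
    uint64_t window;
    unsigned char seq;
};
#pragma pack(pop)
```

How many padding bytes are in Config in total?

2

0..22  ttl  (22B, 2-aligned)
22..30  proto  (8B, 2-aligned)
30..32  magic  (2B, 2-aligned)
32..34  port  (2B, 2-aligned)
34..122  version  (88B, 2-aligned)
122..126  ack  (4B, 2-aligned)
126..127  flags  (1B, 1-aligned)
127..128  -- padding (1B)
128..136  window  (8B, 2-aligned)
136..137  seq  (1B, 1-aligned)
137..138  -- tail padding (1B)
sizeof = 138, alignof = 2
data bytes 136, size 138 → padding 2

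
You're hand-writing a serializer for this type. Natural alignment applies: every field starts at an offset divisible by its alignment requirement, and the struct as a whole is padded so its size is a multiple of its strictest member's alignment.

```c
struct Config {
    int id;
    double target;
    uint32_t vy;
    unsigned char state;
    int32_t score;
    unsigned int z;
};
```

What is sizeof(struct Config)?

32

@0: id [4B, align 4] → 4
+4 pad (align 8)
@8: target [8B, align 8] → 16
@16: vy [4B, align 4] → 20
@20: state [1B, align 1] → 21
+3 pad (align 4)
@24: score [4B, align 4] → 28
@28: z [4B, align 4] → 32
size 32, align 8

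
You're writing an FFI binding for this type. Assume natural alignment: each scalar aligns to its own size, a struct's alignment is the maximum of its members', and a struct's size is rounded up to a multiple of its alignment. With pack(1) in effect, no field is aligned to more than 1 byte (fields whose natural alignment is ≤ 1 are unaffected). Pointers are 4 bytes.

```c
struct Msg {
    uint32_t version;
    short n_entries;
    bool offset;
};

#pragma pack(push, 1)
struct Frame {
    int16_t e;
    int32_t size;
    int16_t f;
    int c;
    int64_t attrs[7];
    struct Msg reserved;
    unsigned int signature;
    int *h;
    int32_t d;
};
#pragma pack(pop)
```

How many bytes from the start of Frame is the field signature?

76

Msg: version at 0 (size 4, align 4) → ends 4; n_entries at 4 (size 2, align 2) → ends 6; offset at 6 (size 1, align 1) → ends 7; tail pad 1 to reach multiple of 4; total 8 bytes, alignment 4
e at 0 (size 2, align 1) → ends 2
size at 2 (size 4, align 1) → ends 6
f at 6 (size 2, align 1) → ends 8
c at 8 (size 4, align 1) → ends 12
attrs at 12 (size 56, align 1) → ends 68
reserved at 68 (size 8, align 1) → ends 76
signature at 76 (size 4, align 1) → ends 80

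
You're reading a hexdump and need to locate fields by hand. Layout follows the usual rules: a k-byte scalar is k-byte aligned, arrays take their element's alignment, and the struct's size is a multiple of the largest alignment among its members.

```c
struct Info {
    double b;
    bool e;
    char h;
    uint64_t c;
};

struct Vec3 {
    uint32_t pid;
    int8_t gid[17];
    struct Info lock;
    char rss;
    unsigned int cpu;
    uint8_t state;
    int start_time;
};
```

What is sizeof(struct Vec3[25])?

Info: 0..8  b  (8B, 8-aligned); 8..9  e  (1B, 1-aligned); 9..10  h  (1B, 1-aligned); 10..16  -- padding (6B); 16..24  c  (8B, 8-aligned); sizeof = 24, alignof = 8
0..4  pid  (4B, 4-aligned)
4..21  gid  (17B, 1-aligned)
21..24  -- padding (3B)
24..48  lock  (24B, 8-aligned)
48..49  rss  (1B, 1-aligned)
49..52  -- padding (3B)
52..56  cpu  (4B, 4-aligned)
56..57  state  (1B, 1-aligned)
57..60  -- padding (3B)
60..64  start_time  (4B, 4-aligned)
sizeof = 64, alignof = 8
array of 25: 25 × 64 = 1600

1600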